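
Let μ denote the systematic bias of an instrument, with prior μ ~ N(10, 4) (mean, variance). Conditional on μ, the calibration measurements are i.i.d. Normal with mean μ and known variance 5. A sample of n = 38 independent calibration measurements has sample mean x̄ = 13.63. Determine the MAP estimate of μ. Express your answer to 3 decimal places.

n = 38, x̄ = 13.63.
For a Normal prior and Normal likelihood with known variance, the posterior is Normal; its mode equals its mean, the precision-weighted average.
Prior precision 1/σ₀² = 1/4 = 0.25; data precision n/σ² = 38/5 = 7.6.
μ̂ = (0.25·10 + 7.6·13.63) / (0.25 + 7.6) = 106.088/7.85 = 53044/3925 ≈ 13.514.

μ̂_MAP = 13.514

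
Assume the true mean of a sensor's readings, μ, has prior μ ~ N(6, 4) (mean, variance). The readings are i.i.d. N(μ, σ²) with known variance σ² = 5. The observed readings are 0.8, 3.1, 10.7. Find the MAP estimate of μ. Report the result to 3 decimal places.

n = 3; x̄ = (0.8 + 3.1 + 10.7)/3 = 14.6/3 = 73/15 ≈ 4.8667.
For a Normal prior and Normal likelihood with known variance, the posterior is Normal; its mode equals its mean, the precision-weighted average.
Prior precision 1/σ₀² = 1/4 = 0.25; data precision n/σ² = 3/5 = 0.6.
μ̂ = (0.25·6 + 0.6·(73/15)) / (0.25 + 0.6) = 4.42/0.85 = 5.200.

μ̂_MAP = 5.200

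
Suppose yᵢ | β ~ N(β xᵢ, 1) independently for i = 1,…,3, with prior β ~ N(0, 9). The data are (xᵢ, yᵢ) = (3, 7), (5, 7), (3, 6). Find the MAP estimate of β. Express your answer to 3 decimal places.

β̂_MAP = 1.716

log p(β | y) = −Σ(yᵢ − βxᵢ)²/(2·1) − β²/(2·9) + const.
Setting the derivative to zero: Σxᵢ(yᵢ − βxᵢ)/1 − β/9 = 0, so β = Σxᵢyᵢ / (Σxᵢ² + σ²/τ²).
Σxᵢyᵢ = 3·7 + 5·7 + 3·6 = 74; Σxᵢ² = 43; σ²/τ² = 1/9.
β̂_MAP = 74 / (43 + 1/9) = 74/(388/9) = 333/194 ≈ 1.716.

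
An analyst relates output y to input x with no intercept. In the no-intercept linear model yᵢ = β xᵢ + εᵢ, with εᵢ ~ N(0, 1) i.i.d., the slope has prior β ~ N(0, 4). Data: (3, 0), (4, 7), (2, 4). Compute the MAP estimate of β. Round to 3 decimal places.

log p(β | y) = −Σ(yᵢ − βxᵢ)²/(2·1) − β²/(2·4) + const.
Setting the derivative to zero: Σxᵢ(yᵢ − βxᵢ)/1 − β/4 = 0, so β = Σxᵢyᵢ / (Σxᵢ² + σ²/τ²).
Σxᵢyᵢ = 3·0 + 4·7 + 2·4 = 36; Σxᵢ² = 29; σ²/τ² = 0.25.
β̂_MAP = 36 / (29 + 0.25) = 36/29.25 ≈ 1.231.

β̂_MAP = 1.231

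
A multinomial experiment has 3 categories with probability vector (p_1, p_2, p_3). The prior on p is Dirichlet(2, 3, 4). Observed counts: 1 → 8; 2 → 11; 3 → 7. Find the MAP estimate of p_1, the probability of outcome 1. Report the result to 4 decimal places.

The posterior is Dirichlet(αᵢ + nᵢ) = Dirichlet(10, 14, 11).
For a Dirichlet(a₁,…,a_K) with all aᵢ > 1, the mode has j-th component (aⱼ − 1)/(Σaᵢ − K).
Here Σaᵢ = 35 and K = 3, so p_1 = (10 − 1)/(35 − 3) = 9/32 ≈ 0.2813.

MAP estimate: 0.2813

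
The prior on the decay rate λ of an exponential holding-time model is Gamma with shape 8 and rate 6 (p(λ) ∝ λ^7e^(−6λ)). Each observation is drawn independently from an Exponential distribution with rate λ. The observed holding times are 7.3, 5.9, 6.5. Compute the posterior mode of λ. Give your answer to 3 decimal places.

λ̂_MAP = 0.389

The Exponential(rate=λ) likelihood is ∝ λ^n e^(−λΣtᵢ). Here n = 3 and Σtᵢ = 7.3 + 5.9 + 6.5 = 19.7.
Posterior ∝ λ^7e^(−6λ) · λ^3e^(−19.7λ) = λ^10e^(−25.7λ), i.e. Gamma(11, 25.7).
Mode = (a−1)/b = 10/25.7 ≈ 0.389.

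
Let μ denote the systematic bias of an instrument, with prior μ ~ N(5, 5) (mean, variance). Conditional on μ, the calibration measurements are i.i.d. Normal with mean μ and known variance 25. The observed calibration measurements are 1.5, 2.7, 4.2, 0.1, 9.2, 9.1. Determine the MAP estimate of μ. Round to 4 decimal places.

n = 6; x̄ = (1.5 + 2.7 + 4.2 + 0.1 + 9.2 + 9.1)/6 = 26.8/6 = 67/15 ≈ 4.4667.
For a Normal prior and Normal likelihood with known variance, the posterior is Normal; its mode equals its mean, the precision-weighted average.
Prior precision 1/σ₀² = 1/5 = 0.2; data precision n/σ² = 6/25 = 0.24.
μ̂ = (0.2·5 + 0.24·(67/15)) / (0.2 + 0.24) = 2.072/0.44 = 259/55 ≈ 4.7091.

μ̂_MAP = 4.7091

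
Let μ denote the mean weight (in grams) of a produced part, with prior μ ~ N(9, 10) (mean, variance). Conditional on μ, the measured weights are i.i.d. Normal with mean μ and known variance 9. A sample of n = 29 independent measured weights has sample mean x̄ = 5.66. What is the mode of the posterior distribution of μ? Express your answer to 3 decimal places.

n = 29, x̄ = 5.66.
For a Normal prior and Normal likelihood with known variance, the posterior is Normal; its mode equals its mean, the precision-weighted average.
Prior precision 1/σ₀² = 1/10 = 0.1; data precision n/σ² = 29/9.
μ̂ = (0.1·9 + (29/9)·5.66) / (0.1 + 29/9) = (4306/225)/(299/90) = 8612/1495 ≈ 5.761.

μ̂_MAP = 5.761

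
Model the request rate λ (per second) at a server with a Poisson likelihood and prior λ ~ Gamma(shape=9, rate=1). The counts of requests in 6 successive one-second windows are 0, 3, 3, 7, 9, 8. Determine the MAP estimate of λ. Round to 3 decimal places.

Σxᵢ = 0+3+3+7+9+8 = 30, with n = 6.
Posterior ∝ λ^8e^(−1λ) · λ^30e^(−6λ) = λ^38e^(−7λ), i.e. Gamma(shape=39, rate=7).
The mode of a Gamma(a, b) with a ≥ 1 (shape–rate) is (a−1)/b = 38/7 ≈ 5.429.

λ̂_MAP = 5.429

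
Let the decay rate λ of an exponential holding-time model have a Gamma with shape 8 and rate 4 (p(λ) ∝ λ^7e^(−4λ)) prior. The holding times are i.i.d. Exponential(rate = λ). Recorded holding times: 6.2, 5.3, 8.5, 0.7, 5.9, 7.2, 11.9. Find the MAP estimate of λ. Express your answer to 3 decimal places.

The Exponential(rate=λ) likelihood is ∝ λ^n e^(−λΣtᵢ). Here n = 7 and Σtᵢ = 6.2 + 5.3 + 8.5 + 0.7 + 5.9 + 7.2 + 11.9 = 45.7.
Posterior ∝ λ^7e^(−4λ) · λ^7e^(−45.7λ) = λ^14e^(−49.7λ), i.e. Gamma(15, 49.7).
Mode = (a−1)/b = 14/49.7 ≈ 0.282.

λ̂_MAP = 0.282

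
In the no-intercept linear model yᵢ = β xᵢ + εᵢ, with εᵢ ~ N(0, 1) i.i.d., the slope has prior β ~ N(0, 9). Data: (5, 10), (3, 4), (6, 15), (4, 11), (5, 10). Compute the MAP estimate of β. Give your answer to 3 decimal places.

log p(β | y) = −Σ(yᵢ − βxᵢ)²/(2·1) − β²/(2·9) + const.
Setting the derivative to zero: Σxᵢ(yᵢ − βxᵢ)/1 − β/9 = 0, so β = Σxᵢyᵢ / (Σxᵢ² + σ²/τ²).
Σxᵢyᵢ = 5·10 + 3·4 + 6·15 + 4·11 + 5·10 = 246; Σxᵢ² = 111; σ²/τ² = 1/9.
β̂_MAP = 246 / (111 + 1/9) = 246/(1000/9) = 1107/500 ≈ 2.214.

β̂_MAP = 2.214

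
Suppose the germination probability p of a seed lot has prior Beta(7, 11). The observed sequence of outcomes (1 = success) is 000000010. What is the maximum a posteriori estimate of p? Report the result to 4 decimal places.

Prior: Beta(7, 11).
Data: 1 success in 9 trials (from the sequence). The binomial likelihood contributes p(1−p)^8, so the posterior is Beta(7+1, 11+8) = Beta(8, 19).
For Beta(a, b) with a, b > 1 the mode is (a−1)/(a+b−2) = 7/25 ≈ 0.2800.

p̂_MAP = 0.2800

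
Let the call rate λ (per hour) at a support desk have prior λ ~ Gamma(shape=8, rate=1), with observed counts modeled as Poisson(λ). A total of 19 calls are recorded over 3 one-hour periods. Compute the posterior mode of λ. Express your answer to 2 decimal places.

λ̂_MAP = 6.50

Σxᵢ = 19, n = 3.
Posterior ∝ λ^7e^(−1λ) · λ^19e^(−3λ) = λ^26e^(−4λ), i.e. Gamma(shape=27, rate=4).
The mode of a Gamma(a, b) with a ≥ 1 (shape–rate) is (a−1)/b = 26/4 ≈ 6.50.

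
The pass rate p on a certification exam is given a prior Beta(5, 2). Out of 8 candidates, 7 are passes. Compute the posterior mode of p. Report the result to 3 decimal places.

Prior: Beta(5, 2).
Data: 7 successes in 8 trials. The binomial likelihood contributes p^7(1−p)^1, so the posterior is Beta(5+7, 2+1) = Beta(12, 3).
For Beta(a, b) with a, b > 1 the mode is (a−1)/(a+b−2) = 11/13 ≈ 0.846.

p̂_MAP = 0.846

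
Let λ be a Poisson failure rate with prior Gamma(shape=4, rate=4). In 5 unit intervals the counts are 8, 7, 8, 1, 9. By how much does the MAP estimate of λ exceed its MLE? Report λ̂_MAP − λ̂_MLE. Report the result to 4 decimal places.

Σxᵢ = 33. Posterior is Gamma(37, 9); MAP = (37−1)/9 = 36/9 ≈ 4.00000.
MLE = x̄ = 33/5 ≈ 6.60000.
Difference = 36/9 − 33/5 = -13/5 ≈ -2.6000.

MAP − MLE = -2.6000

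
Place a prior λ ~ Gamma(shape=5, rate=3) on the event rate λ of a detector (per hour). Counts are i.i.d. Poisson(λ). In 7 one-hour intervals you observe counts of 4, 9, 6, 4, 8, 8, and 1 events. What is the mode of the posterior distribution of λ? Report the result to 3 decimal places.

Σxᵢ = 4+9+6+4+8+8+1 = 40, with n = 7.
Posterior ∝ λ^4e^(−3λ) · λ^40e^(−7λ) = λ^44e^(−10λ), i.e. Gamma(shape=45, rate=10).
The mode of a Gamma(a, b) with a ≥ 1 (shape–rate) is (a−1)/b = 44/10 ≈ 4.400.

λ̂_MAP = 4.400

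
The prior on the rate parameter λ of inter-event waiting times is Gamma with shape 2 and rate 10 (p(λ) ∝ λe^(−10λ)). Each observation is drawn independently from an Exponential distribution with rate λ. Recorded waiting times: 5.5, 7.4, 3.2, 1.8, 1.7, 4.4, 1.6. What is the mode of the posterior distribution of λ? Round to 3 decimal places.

λ̂_MAP = 0.225

The Exponential(rate=λ) likelihood is ∝ λ^n e^(−λΣtᵢ). Here n = 7 and Σtᵢ = 5.5 + 7.4 + 3.2 + 1.8 + 1.7 + 4.4 + 1.6 = 25.6.
Posterior ∝ λe^(−10λ) · λ^7e^(−25.6λ) = λ^8e^(−35.6λ), i.e. Gamma(9, 35.6).
Mode = (a−1)/b = 8/35.6 ≈ 0.225.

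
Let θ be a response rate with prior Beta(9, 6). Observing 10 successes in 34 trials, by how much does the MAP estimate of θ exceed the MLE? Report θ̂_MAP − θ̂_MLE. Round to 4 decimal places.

Posterior is Beta(19, 30); MAP = (19−1)/(49−2) = 18/47 ≈ 0.38298.
MLE ignores the prior: θ̂_MLE = k/n = 10/34 ≈ 0.29412.
Difference = 18/47 − 10/34 = 71/799 ≈ 0.0889.

MAP − MLE = 0.0889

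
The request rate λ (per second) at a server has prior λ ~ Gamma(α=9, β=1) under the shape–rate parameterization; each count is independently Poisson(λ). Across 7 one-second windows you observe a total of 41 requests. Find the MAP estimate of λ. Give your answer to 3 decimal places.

λ̂_MAP = 6.125

Σxᵢ = 41, n = 7.
Posterior ∝ λ^8e^(−1λ) · λ^41e^(−7λ) = λ^49e^(−8λ), i.e. Gamma(shape=50, rate=8).
The mode of a Gamma(a, b) with a ≥ 1 (shape–rate) is (a−1)/b = 49/8 ≈ 6.125.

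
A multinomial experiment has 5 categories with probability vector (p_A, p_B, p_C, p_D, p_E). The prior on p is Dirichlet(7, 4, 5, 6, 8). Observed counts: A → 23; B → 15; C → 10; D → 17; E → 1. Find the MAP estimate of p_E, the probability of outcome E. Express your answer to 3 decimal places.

The posterior is Dirichlet(αᵢ + nᵢ) = Dirichlet(30, 19, 15, 23, 9).
For a Dirichlet(a₁,…,a_K) with all aᵢ > 1, the mode has j-th component (aⱼ − 1)/(Σaᵢ − K).
Here Σaᵢ = 96 and K = 5, so p_E = (9 − 1)/(96 − 5) = 8/91 ≈ 0.088.

MAP estimate of p_E = 0.088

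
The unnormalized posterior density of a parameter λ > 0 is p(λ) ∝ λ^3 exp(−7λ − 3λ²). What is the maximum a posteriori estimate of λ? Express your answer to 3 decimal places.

ℓ'(λ) = 3/λ − 7 − 6λ. Setting this to zero and multiplying by λ: 6λ² + 7λ − 3 = 0.
λ = (−7 + √(7² + 4·6·3)) / (2·6) = (−7 + √121) / 12 = (−7 + 11)/12 = 1/3.
ℓ''(λ) = −3/λ² − 6 < 0, confirming a maximum.

λ̂_MAP = 0.333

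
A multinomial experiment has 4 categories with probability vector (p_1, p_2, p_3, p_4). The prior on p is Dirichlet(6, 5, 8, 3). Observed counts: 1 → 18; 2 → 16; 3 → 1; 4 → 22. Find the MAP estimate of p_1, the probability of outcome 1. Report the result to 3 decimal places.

The posterior is Dirichlet(αᵢ + nᵢ) = Dirichlet(24, 21, 9, 25).
For a Dirichlet(a₁,…,a_K) with all aᵢ > 1, the mode has j-th component (aⱼ − 1)/(Σaᵢ − K).
Here Σaᵢ = 79 and K = 4, so p_1 = (24 − 1)/(79 − 4) = 23/75 ≈ 0.307.

MAP estimate: 0.307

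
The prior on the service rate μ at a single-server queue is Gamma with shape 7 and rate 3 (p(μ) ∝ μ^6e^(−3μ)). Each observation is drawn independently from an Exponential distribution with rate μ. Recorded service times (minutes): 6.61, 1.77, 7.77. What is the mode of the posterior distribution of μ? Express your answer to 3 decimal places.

μ̂_MAP = 0.470

The Exponential(rate=μ) likelihood is ∝ μ^n e^(−μΣtᵢ). Here n = 3 and Σtᵢ = 6.61 + 1.77 + 7.77 = 16.15.
Posterior ∝ μ^6e^(−3μ) · μ^3e^(−16.15μ) = μ^9e^(−19.15μ), i.e. Gamma(10, 19.15).
Mode = (a−1)/b = 9/19.15 ≈ 0.470.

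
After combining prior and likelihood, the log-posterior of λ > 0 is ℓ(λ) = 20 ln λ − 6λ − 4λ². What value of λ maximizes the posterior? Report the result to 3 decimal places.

λ̂_MAP = 1.250

ℓ'(λ) = 20/λ − 6 − 8λ. Setting this to zero and multiplying by λ: 8λ² + 6λ − 20 = 0.
λ = (−6 + √(6² + 4·8·20)) / (2·8) = (−6 + √676) / 16 = (−6 + 26)/16 = 5/4.
ℓ''(λ) = −20/λ² − 8 < 0, confirming a maximum.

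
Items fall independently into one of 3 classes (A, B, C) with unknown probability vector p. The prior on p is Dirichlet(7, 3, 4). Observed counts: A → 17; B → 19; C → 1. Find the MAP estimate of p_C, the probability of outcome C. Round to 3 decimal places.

The posterior is Dirichlet(αᵢ + nᵢ) = Dirichlet(24, 22, 5).
For a Dirichlet(a₁,…,a_K) with all aᵢ > 1, the mode has j-th component (aⱼ − 1)/(Σaᵢ − K).
Here Σaᵢ = 51 and K = 3, so p_C = (5 − 1)/(51 − 3) = 4/48 ≈ 0.083.

MAP estimate of p_C = 0.083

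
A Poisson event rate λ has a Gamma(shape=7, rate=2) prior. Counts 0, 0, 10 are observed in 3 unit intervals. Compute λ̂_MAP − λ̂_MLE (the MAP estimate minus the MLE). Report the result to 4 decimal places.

MAP − MLE = -0.1333

Σxᵢ = 10. Posterior is Gamma(17, 5); MAP = (17−1)/5 = 16/5 ≈ 3.20000.
MLE = x̄ = 10/3 ≈ 3.33333.
Difference = 16/5 − 10/3 = -2/15 ≈ -0.1333.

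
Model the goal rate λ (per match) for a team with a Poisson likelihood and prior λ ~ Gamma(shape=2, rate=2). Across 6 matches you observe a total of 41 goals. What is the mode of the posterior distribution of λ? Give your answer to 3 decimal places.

Σxᵢ = 41, n = 6.
Posterior ∝ λe^(−2λ) · λ^41e^(−6λ) = λ^42e^(−8λ), i.e. Gamma(shape=43, rate=8).
The mode of a Gamma(a, b) with a ≥ 1 (shape–rate) is (a−1)/b = 42/8 ≈ 5.250.

λ̂_MAP = 5.250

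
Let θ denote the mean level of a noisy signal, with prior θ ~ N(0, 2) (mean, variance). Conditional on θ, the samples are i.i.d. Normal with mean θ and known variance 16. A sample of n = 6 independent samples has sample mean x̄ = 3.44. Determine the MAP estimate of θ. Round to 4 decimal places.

n = 6, x̄ = 3.44.
For a Normal prior and Normal likelihood with known variance, the posterior is Normal; its mode equals its mean, the precision-weighted average.
Prior precision 1/σ₀² = 1/2 = 0.5; data precision n/σ² = 6/16 = 0.375.
θ̂ = (0.5·0 + 0.375·3.44) / (0.5 + 0.375) = 1.29/0.875 = 258/175 ≈ 1.4743.

θ̂_MAP = 1.4743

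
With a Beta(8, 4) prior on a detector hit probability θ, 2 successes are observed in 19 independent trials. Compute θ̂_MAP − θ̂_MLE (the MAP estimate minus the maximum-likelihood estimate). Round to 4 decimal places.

Posterior is Beta(10, 21); MAP = (10−1)/(31−2) = 9/29 ≈ 0.31034.
MLE ignores the prior: θ̂_MLE = k/n = 2/19 ≈ 0.10526.
Difference = 9/29 − 2/19 = 113/551 ≈ 0.2051.

MAP − MLE = 0.2051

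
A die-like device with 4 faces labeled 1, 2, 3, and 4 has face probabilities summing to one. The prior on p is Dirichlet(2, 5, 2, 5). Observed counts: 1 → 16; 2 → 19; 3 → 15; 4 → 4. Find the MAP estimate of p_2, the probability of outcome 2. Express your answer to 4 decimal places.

The posterior is Dirichlet(αᵢ + nᵢ) = Dirichlet(18, 24, 17, 9).
For a Dirichlet(a₁,…,a_K) with all aᵢ > 1, the mode has j-th component (aⱼ − 1)/(Σaᵢ − K).
Here Σaᵢ = 68 and K = 4, so p_2 = (24 − 1)/(68 − 4) = 23/64 ≈ 0.3594.

MAP estimate: 0.3594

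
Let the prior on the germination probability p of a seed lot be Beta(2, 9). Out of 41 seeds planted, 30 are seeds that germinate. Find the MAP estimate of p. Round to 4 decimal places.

p̂_MAP = 0.6200

Prior: Beta(2, 9).
Data: 30 successes in 41 trials. The binomial likelihood contributes p^30(1−p)^11, so the posterior is Beta(2+30, 9+11) = Beta(32, 20).
For Beta(a, b) with a, b > 1 the mode is (a−1)/(a+b−2) = 31/50 ≈ 0.6200.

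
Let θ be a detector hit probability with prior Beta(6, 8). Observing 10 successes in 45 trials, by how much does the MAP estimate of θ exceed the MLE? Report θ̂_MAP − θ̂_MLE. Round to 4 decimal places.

Posterior is Beta(16, 43); MAP = (16−1)/(59−2) = 15/57 ≈ 0.26316.
MLE ignores the prior: θ̂_MLE = k/n = 10/45 ≈ 0.22222.
Difference = 15/57 − 10/45 = 7/171 ≈ 0.0409.

MAP − MLE = 0.0409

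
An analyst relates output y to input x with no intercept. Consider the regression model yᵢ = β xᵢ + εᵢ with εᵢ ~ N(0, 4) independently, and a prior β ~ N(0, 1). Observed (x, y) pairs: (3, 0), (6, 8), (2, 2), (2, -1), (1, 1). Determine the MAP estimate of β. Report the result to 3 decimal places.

log p(β | y) = −Σ(yᵢ − βxᵢ)²/(2·4) − β²/(2·1) + const.
Setting the derivative to zero: Σxᵢ(yᵢ − βxᵢ)/4 − β/1 = 0, so β = Σxᵢyᵢ / (Σxᵢ² + σ²/τ²).
Σxᵢyᵢ = 3·0 + 6·8 + 2·2 + 2·(-1) + 1·1 = 51; Σxᵢ² = 54; σ²/τ² = 4.
β̂_MAP = 51 / (54 + 4) = 51/58 ≈ 0.879.

β̂_MAP = 0.879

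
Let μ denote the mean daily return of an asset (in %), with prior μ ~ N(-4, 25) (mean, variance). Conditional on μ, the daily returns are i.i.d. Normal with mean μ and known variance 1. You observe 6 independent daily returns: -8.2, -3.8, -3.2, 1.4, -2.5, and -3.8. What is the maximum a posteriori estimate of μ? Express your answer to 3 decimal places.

n = 6; x̄ = ((-8.2) + (-3.8) + (-3.2) + 1.4 + (-2.5) + (-3.8))/6 = -20.1/6 = -3.35.
For a Normal prior and Normal likelihood with known variance, the posterior is Normal; its mode equals its mean, the precision-weighted average.
Prior precision 1/σ₀² = 1/25 = 0.04; data precision n/σ² = 6/1 = 6.
μ̂ = (0.04·(-4) + 6·(-3.35)) / (0.04 + 6) = (-20.26)/6.04 = -1013/302 ≈ -3.354.

μ̂_MAP = -3.354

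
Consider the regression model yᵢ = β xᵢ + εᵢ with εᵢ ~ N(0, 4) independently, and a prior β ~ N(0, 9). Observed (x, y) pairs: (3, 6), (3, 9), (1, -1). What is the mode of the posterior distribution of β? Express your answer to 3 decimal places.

log p(β | y) = −Σ(yᵢ − βxᵢ)²/(2·4) − β²/(2·9) + const.
Setting the derivative to zero: Σxᵢ(yᵢ − βxᵢ)/4 − β/9 = 0, so β = Σxᵢyᵢ / (Σxᵢ² + σ²/τ²).
Σxᵢyᵢ = 3·6 + 3·9 + 1·(-1) = 44; Σxᵢ² = 19; σ²/τ² = 4/9.
β̂_MAP = 44 / (19 + 4/9) = 44/(175/9) = 396/175 ≈ 2.263.

β̂_MAP = 2.263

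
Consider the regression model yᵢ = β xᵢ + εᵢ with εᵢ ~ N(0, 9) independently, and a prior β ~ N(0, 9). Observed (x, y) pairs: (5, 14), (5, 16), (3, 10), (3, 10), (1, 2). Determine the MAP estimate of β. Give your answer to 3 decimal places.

log p(β | y) = −Σ(yᵢ − βxᵢ)²/(2·9) − β²/(2·9) + const.
Setting the derivative to zero: Σxᵢ(yᵢ − βxᵢ)/9 − β/9 = 0, so β = Σxᵢyᵢ / (Σxᵢ² + σ²/τ²).
Σxᵢyᵢ = 5·14 + 5·16 + 3·10 + 3·10 + 1·2 = 212; Σxᵢ² = 69; σ²/τ² = 1.
β̂_MAP = 212 / (69 + 1) = 212/70 ≈ 3.029.

β̂_MAP = 3.029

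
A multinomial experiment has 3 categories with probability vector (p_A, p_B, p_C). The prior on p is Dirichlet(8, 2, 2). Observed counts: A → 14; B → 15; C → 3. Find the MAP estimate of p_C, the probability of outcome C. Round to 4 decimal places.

The posterior is Dirichlet(αᵢ + nᵢ) = Dirichlet(22, 17, 5).
For a Dirichlet(a₁,…,a_K) with all aᵢ > 1, the mode has j-th component (aⱼ − 1)/(Σaᵢ − K).
Here Σaᵢ = 44 and K = 3, so p_C = (5 − 1)/(44 − 3) = 4/41 ≈ 0.0976.

MAP estimate of p_C = 0.0976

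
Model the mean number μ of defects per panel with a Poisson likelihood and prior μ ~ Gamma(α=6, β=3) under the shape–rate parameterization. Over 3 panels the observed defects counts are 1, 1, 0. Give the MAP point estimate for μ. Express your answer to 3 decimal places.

μ̂_MAP = 1.167

Σxᵢ = 1+1+0 = 2, with n = 3.
Posterior ∝ μ^5e^(−3μ) · μ^2e^(−3μ) = μ^7e^(−6μ), i.e. Gamma(shape=8, rate=6).
The mode of a Gamma(a, b) with a ≥ 1 (shape–rate) is (a−1)/b = 7/6 ≈ 1.167.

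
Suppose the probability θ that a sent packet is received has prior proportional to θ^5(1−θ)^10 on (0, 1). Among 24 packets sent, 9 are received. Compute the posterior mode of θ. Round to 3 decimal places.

θ̂_MAP = 0.359

The prior density ∝ θ^5(1−θ)^10 is the kernel of Beta(6, 11).
Data: 9 successes in 24 trials. The binomial likelihood contributes θ^9(1−θ)^15, so the posterior is Beta(6+9, 11+15) = Beta(15, 26).
For Beta(a, b) with a, b > 1 the mode is (a−1)/(a+b−2) = 14/39 ≈ 0.359.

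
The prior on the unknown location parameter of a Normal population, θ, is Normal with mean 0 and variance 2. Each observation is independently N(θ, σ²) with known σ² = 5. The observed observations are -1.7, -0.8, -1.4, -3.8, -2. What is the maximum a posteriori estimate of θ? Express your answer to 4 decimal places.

n = 5; x̄ = ((-1.7) + (-0.8) + (-1.4) + (-3.8) + (-2))/5 = -9.7/5 = -1.94.
For a Normal prior and Normal likelihood with known variance, the posterior is Normal; its mode equals its mean, the precision-weighted average.
Prior precision 1/σ₀² = 1/2 = 0.5; data precision n/σ² = 5/5 = 1.
θ̂ = (0.5·0 + 1·(-1.94)) / (0.5 + 1) = (-1.94)/1.5 = -97/75 ≈ -1.2933.

θ̂_MAP = -1.2933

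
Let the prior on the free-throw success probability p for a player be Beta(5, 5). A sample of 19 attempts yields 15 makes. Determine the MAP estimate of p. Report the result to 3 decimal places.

Prior: Beta(5, 5).
Data: 15 successes in 19 trials. The binomial likelihood contributes p^15(1−p)^4, so the posterior is Beta(5+15, 5+4) = Beta(20, 9).
For Beta(a, b) with a, b > 1 the mode is (a−1)/(a+b−2) = 19/27 ≈ 0.704.

p̂_MAP = 0.704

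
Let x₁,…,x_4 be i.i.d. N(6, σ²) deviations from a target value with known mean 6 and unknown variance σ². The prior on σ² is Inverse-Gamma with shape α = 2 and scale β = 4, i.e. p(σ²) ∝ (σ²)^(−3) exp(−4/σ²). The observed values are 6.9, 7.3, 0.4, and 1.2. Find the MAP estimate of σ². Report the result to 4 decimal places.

Sum of squared deviations about the known mean: SS = (6.9−6)² + (7.3−6)² + (0.4−6)² + (1.2−6)² = 56.9.
The Normal likelihood contributes (σ²)^(−n/2) exp(−SS/(2σ²)), so the posterior is Inverse-Gamma(α + n/2, β + SS/2) = Inverse-Gamma(4, 32.45).
The mode of Inverse-Gamma(a, b) is b/(a+1) = 32.45/5 ≈ 6.4900.

σ̂²_MAP = 6.4900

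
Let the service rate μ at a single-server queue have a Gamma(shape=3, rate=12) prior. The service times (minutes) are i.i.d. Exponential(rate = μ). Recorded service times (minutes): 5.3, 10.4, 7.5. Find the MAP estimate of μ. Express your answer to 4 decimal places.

μ̂_MAP = 0.1420

The Exponential(rate=μ) likelihood is ∝ μ^n e^(−μΣtᵢ). Here n = 3 and Σtᵢ = 5.3 + 10.4 + 7.5 = 23.2.
Posterior ∝ μ^2e^(−12μ) · μ^3e^(−23.2μ) = μ^5e^(−35.2μ), i.e. Gamma(6, 35.2).
Mode = (a−1)/b = 5/35.2 ≈ 0.1420.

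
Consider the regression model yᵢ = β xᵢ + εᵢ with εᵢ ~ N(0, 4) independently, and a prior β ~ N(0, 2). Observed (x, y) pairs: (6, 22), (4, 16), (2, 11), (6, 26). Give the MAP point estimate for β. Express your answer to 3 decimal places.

β̂_MAP = 3.979

log p(β | y) = −Σ(yᵢ − βxᵢ)²/(2·4) − β²/(2·2) + const.
Setting the derivative to zero: Σxᵢ(yᵢ − βxᵢ)/4 − β/2 = 0, so β = Σxᵢyᵢ / (Σxᵢ² + σ²/τ²).
Σxᵢyᵢ = 6·22 + 4·16 + 2·11 + 6·26 = 374; Σxᵢ² = 92; σ²/τ² = 2.
β̂_MAP = 374 / (92 + 2) = 374/94 ≈ 3.979.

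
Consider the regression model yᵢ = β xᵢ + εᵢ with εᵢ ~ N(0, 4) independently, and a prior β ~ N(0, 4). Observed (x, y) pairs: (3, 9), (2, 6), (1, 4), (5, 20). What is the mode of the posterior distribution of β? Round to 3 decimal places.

log p(β | y) = −Σ(yᵢ − βxᵢ)²/(2·4) − β²/(2·4) + const.
Setting the derivative to zero: Σxᵢ(yᵢ − βxᵢ)/4 − β/4 = 0, so β = Σxᵢyᵢ / (Σxᵢ² + σ²/τ²).
Σxᵢyᵢ = 3·9 + 2·6 + 1·4 + 5·20 = 143; Σxᵢ² = 39; σ²/τ² = 1.
β̂_MAP = 143 / (39 + 1) = 143/40 ≈ 3.575.

β̂_MAP = 3.575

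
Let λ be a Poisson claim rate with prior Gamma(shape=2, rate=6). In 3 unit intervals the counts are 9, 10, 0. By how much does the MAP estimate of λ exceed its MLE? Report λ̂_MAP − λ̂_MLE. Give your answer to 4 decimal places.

Σxᵢ = 19. Posterior is Gamma(21, 9); MAP = (21−1)/9 = 20/9 ≈ 2.22222.
MLE = x̄ = 19/3 ≈ 6.33333.
Difference = 20/9 − 19/3 = -37/9 ≈ -4.1111.

MAP − MLE = -4.1111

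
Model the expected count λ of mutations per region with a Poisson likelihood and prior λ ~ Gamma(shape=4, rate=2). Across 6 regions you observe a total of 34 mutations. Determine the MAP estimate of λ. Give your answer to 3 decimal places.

λ̂_MAP = 4.625

Σxᵢ = 34, n = 6.
Posterior ∝ λ^3e^(−2λ) · λ^34e^(−6λ) = λ^37e^(−8λ), i.e. Gamma(shape=38, rate=8).
The mode of a Gamma(a, b) with a ≥ 1 (shape–rate) is (a−1)/b = 37/8 ≈ 4.625.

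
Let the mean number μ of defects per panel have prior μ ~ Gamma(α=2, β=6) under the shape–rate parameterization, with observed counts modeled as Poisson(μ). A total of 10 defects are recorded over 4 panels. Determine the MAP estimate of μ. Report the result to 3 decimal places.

Σxᵢ = 10, n = 4.
Posterior ∝ μe^(−6μ) · μ^10e^(−4μ) = μ^11e^(−10μ), i.e. Gamma(shape=12, rate=10).
The mode of a Gamma(a, b) with a ≥ 1 (shape–rate) is (a−1)/b = 11/10 ≈ 1.100.

μ̂_MAP = 1.100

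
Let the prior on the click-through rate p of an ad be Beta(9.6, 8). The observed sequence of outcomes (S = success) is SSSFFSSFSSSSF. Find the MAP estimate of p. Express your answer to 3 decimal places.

Prior: Beta(9.6, 8).
Data: 9 successes in 13 trials (from the sequence). The binomial likelihood contributes p^9(1−p)^4, so the posterior is Beta(9.6+9, 8+4) = Beta(18.6, 12).
For Beta(a, b) with a, b > 1 the mode is (a−1)/(a+b−2) = 17.6/28.6 ≈ 0.615.

p̂_MAP = 0.615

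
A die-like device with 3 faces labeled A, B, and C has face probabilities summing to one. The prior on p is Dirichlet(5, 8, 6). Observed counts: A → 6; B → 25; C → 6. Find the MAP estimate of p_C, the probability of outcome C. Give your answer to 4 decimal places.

The posterior is Dirichlet(αᵢ + nᵢ) = Dirichlet(11, 33, 12).
For a Dirichlet(a₁,…,a_K) with all aᵢ > 1, the mode has j-th component (aⱼ − 1)/(Σaᵢ − K).
Here Σaᵢ = 56 and K = 3, so p_C = (12 − 1)/(56 − 3) = 11/53 ≈ 0.2075.

MAP estimate of p_C = 0.2075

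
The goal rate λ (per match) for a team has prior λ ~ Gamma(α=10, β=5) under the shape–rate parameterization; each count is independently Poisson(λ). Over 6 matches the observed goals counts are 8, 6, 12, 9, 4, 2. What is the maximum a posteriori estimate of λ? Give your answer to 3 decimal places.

Σxᵢ = 8+6+12+9+4+2 = 41, with n = 6.
Posterior ∝ λ^9e^(−5λ) · λ^41e^(−6λ) = λ^50e^(−11λ), i.e. Gamma(shape=51, rate=11).
The mode of a Gamma(a, b) with a ≥ 1 (shape–rate) is (a−1)/b = 50/11 ≈ 4.545.

λ̂_MAP = 4.545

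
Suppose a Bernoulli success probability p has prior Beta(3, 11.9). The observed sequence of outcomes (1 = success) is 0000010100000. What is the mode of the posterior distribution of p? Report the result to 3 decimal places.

Prior: Beta(3, 11.9).
Data: 2 successes in 13 trials (from the sequence). The binomial likelihood contributes p^2(1−p)^11, so the posterior is Beta(3+2, 11.9+11) = Beta(5, 22.9).
For Beta(a, b) with a, b > 1 the mode is (a−1)/(a+b−2) = 4/25.9 ≈ 0.154.

p̂_MAP = 0.154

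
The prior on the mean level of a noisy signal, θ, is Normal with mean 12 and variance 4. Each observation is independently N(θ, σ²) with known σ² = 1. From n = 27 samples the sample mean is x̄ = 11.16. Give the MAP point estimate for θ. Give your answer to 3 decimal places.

θ̂_MAP = 11.168

n = 27, x̄ = 11.16.
For a Normal prior and Normal likelihood with known variance, the posterior is Normal; its mode equals its mean, the precision-weighted average.
Prior precision 1/σ₀² = 1/4 = 0.25; data precision n/σ² = 27/1 = 27.
θ̂ = (0.25·12 + 27·11.16) / (0.25 + 27) = 304.32/27.25 = 30432/2725 ≈ 11.168.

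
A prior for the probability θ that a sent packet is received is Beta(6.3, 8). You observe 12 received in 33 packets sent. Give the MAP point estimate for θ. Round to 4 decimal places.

Prior: Beta(6.3, 8).
Data: 12 successes in 33 trials. The binomial likelihood contributes θ^12(1−θ)^21, so the posterior is Beta(6.3+12, 8+21) = Beta(18.3, 29).
For Beta(a, b) with a, b > 1 the mode is (a−1)/(a+b−2) = 17.3/45.3 ≈ 0.3819.

θ̂_MAP = 0.3819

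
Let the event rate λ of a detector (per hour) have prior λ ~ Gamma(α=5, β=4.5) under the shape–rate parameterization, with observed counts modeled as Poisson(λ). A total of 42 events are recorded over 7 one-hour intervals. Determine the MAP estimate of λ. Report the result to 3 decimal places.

Σxᵢ = 42, n = 7.
Posterior ∝ λ^4e^(−4.5λ) · λ^42e^(−7λ) = λ^46e^(−11.5λ), i.e. Gamma(shape=47, rate=11.5).
The mode of a Gamma(a, b) with a ≥ 1 (shape–rate) is (a−1)/b = 46/11.5 ≈ 4.000.

λ̂_MAP = 4.000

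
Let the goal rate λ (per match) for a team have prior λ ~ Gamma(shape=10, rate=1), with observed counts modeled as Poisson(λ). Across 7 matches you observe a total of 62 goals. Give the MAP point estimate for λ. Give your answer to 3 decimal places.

Σxᵢ = 62, n = 7.
Posterior ∝ λ^9e^(−1λ) · λ^62e^(−7λ) = λ^71e^(−8λ), i.e. Gamma(shape=72, rate=8).
The mode of a Gamma(a, b) with a ≥ 1 (shape–rate) is (a−1)/b = 71/8 ≈ 8.875.

λ̂_MAP = 8.875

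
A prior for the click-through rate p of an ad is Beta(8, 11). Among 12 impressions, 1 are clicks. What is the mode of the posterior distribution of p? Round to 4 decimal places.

p̂_MAP = 0.2759

Prior: Beta(8, 11).
Data: 1 success in 12 trials. The binomial likelihood contributes p(1−p)^11, so the posterior is Beta(8+1, 11+11) = Beta(9, 22).
For Beta(a, b) with a, b > 1 the mode is (a−1)/(a+b−2) = 8/29 ≈ 0.2759.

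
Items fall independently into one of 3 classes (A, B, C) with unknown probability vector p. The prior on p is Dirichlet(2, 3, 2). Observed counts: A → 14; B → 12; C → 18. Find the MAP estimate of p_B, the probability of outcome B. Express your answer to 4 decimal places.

The posterior is Dirichlet(αᵢ + nᵢ) = Dirichlet(16, 15, 20).
For a Dirichlet(a₁,…,a_K) with all aᵢ > 1, the mode has j-th component (aⱼ − 1)/(Σaᵢ − K).
Here Σaᵢ = 51 and K = 3, so p_B = (15 − 1)/(51 − 3) = 14/48 ≈ 0.2917.

MAP estimate of p_B = 0.2917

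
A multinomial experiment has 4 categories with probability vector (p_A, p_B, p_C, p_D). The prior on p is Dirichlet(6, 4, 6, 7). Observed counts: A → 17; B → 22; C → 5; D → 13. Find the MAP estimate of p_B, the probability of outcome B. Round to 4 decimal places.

The posterior is Dirichlet(αᵢ + nᵢ) = Dirichlet(23, 26, 11, 20).
For a Dirichlet(a₁,…,a_K) with all aᵢ > 1, the mode has j-th component (aⱼ − 1)/(Σaᵢ − K).
Here Σaᵢ = 80 and K = 4, so p_B = (26 − 1)/(80 − 4) = 25/76 ≈ 0.3289.

MAP estimate of p_B = 0.3289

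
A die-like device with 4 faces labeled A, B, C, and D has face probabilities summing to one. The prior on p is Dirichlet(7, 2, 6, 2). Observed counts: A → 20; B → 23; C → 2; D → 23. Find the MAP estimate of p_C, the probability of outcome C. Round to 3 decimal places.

The posterior is Dirichlet(αᵢ + nᵢ) = Dirichlet(27, 25, 8, 25).
For a Dirichlet(a₁,…,a_K) with all aᵢ > 1, the mode has j-th component (aⱼ − 1)/(Σaᵢ − K).
Here Σaᵢ = 85 and K = 4, so p_C = (8 − 1)/(85 − 4) = 7/81 ≈ 0.086.

MAP estimate of p_C = 0.086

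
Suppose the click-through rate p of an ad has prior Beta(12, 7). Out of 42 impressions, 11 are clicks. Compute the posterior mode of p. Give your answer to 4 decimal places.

p̂_MAP = 0.3729

Prior: Beta(12, 7).
Data: 11 successes in 42 trials. The binomial likelihood contributes p^11(1−p)^31, so the posterior is Beta(12+11, 7+31) = Beta(23, 38).
For Beta(a, b) with a, b > 1 the mode is (a−1)/(a+b−2) = 22/59 ≈ 0.3729.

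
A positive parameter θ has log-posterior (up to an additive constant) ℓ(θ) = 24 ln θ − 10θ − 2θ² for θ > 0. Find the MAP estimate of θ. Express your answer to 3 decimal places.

ℓ'(θ) = 24/θ − 10 − 4θ. Setting this to zero and multiplying by θ: 4θ² + 10θ − 24 = 0.
θ = (−10 + √(10² + 4·4·24)) / (2·4) = (−10 + √484) / 8 = (−10 + 22)/8 = 3/2.
ℓ''(θ) = −24/θ² − 4 < 0, confirming a maximum.

θ̂_MAP = 1.500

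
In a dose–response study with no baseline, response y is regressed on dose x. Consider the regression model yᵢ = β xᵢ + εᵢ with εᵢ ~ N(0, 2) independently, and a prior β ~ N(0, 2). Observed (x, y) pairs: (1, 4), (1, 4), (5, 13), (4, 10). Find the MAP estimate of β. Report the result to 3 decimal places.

log p(β | y) = −Σ(yᵢ − βxᵢ)²/(2·2) − β²/(2·2) + const.
Setting the derivative to zero: Σxᵢ(yᵢ − βxᵢ)/2 − β/2 = 0, so β = Σxᵢyᵢ / (Σxᵢ² + σ²/τ²).
Σxᵢyᵢ = 1·4 + 1·4 + 5·13 + 4·10 = 113; Σxᵢ² = 43; σ²/τ² = 1.
β̂_MAP = 113 / (43 + 1) = 113/44 ≈ 2.568.

β̂_MAP = 2.568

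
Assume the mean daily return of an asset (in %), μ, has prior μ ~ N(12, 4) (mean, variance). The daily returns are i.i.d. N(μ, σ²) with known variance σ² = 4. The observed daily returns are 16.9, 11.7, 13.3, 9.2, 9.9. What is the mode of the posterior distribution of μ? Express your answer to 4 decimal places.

μ̂_MAP = 12.1667

n = 5; x̄ = (16.9 + 11.7 + 13.3 + 9.2 + 9.9)/5 = 61/5 = 12.2.
For a Normal prior and Normal likelihood with known variance, the posterior is Normal; its mode equals its mean, the precision-weighted average.
Prior precision 1/σ₀² = 1/4 = 0.25; data precision n/σ² = 5/4 = 1.25.
μ̂ = (0.25·12 + 1.25·12.2) / (0.25 + 1.25) = 18.25/1.5 = 73/6 ≈ 12.1667.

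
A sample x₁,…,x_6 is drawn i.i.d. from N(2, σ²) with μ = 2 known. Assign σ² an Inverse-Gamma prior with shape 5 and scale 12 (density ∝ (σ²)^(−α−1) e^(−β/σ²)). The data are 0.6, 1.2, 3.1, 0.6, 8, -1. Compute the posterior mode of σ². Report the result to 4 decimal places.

Sum of squared deviations about the known mean: SS = (0.6−2)² + (1.2−2)² + (3.1−2)² + (0.6−2)² + (8−2)² + (-1−2)² = 50.77.
The Normal likelihood contributes (σ²)^(−n/2) exp(−SS/(2σ²)), so the posterior is Inverse-Gamma(α + n/2, β + SS/2) = Inverse-Gamma(8, 37.385).
The mode of Inverse-Gamma(a, b) is b/(a+1) = 37.385/9 ≈ 4.1539.

σ̂²_MAP = 4.1539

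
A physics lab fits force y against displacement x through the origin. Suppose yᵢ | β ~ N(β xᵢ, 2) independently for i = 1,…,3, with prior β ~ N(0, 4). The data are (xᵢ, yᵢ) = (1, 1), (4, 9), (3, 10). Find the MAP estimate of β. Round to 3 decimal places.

β̂_MAP = 2.528

log p(β | y) = −Σ(yᵢ − βxᵢ)²/(2·2) − β²/(2·4) + const.
Setting the derivative to zero: Σxᵢ(yᵢ − βxᵢ)/2 − β/4 = 0, so β = Σxᵢyᵢ / (Σxᵢ² + σ²/τ²).
Σxᵢyᵢ = 1·1 + 4·9 + 3·10 = 67; Σxᵢ² = 26; σ²/τ² = 0.5.
β̂_MAP = 67 / (26 + 0.5) = 67/26.5 ≈ 2.528.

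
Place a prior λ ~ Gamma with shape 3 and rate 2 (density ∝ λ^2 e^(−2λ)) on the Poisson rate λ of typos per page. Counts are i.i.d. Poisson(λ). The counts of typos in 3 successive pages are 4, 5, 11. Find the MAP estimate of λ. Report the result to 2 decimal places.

Σxᵢ = 4+5+11 = 20, with n = 3.
Posterior ∝ λ^2e^(−2λ) · λ^20e^(−3λ) = λ^22e^(−5λ), i.e. Gamma(shape=23, rate=5).
The mode of a Gamma(a, b) with a ≥ 1 (shape–rate) is (a−1)/b = 22/5 ≈ 4.40.

λ̂_MAP = 4.40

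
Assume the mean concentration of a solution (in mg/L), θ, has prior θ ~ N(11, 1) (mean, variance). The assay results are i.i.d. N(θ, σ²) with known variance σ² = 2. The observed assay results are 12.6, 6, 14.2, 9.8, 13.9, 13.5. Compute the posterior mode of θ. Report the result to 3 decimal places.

n = 6; x̄ = (12.6 + 6 + 14.2 + 9.8 + 13.9 + 13.5)/6 = 70/6 = 35/3 ≈ 11.6667.
For a Normal prior and Normal likelihood with known variance, the posterior is Normal; its mode equals its mean, the precision-weighted average.
Prior precision 1/σ₀² = 1/1 = 1; data precision n/σ² = 6/2 = 3.
θ̂ = (1·11 + 3·(35/3)) / (1 + 3) = 46/4 = 11.500.

θ̂_MAP = 11.500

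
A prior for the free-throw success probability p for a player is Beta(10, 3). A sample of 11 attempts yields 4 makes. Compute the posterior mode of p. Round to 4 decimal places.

p̂_MAP = 0.5909

Prior: Beta(10, 3).
Data: 4 successes in 11 trials. The binomial likelihood contributes p^4(1−p)^7, so the posterior is Beta(10+4, 3+7) = Beta(14, 10).
For Beta(a, b) with a, b > 1 the mode is (a−1)/(a+b−2) = 13/22 ≈ 0.5909.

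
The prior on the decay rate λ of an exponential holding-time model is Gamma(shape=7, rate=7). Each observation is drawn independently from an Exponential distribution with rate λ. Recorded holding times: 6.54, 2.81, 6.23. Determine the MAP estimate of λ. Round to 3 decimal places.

The Exponential(rate=λ) likelihood is ∝ λ^n e^(−λΣtᵢ). Here n = 3 and Σtᵢ = 6.54 + 2.81 + 6.23 = 15.58.
Posterior ∝ λ^6e^(−7λ) · λ^3e^(−15.58λ) = λ^9e^(−22.58λ), i.e. Gamma(10, 22.58).
Mode = (a−1)/b = 9/22.58 ≈ 0.399.

λ̂_MAP = 0.399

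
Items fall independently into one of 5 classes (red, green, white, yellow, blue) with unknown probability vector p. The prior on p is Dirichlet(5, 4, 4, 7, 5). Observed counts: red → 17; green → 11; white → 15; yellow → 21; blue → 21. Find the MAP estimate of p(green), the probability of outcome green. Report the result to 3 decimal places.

MAP estimate of p(green) = 0.133

The posterior is Dirichlet(αᵢ + nᵢ) = Dirichlet(22, 15, 19, 28, 26).
For a Dirichlet(a₁,…,a_K) with all aᵢ > 1, the mode has j-th component (aⱼ − 1)/(Σaᵢ − K).
Here Σaᵢ = 110 and K = 5, so p(green) = (15 − 1)/(110 − 5) = 14/105 ≈ 0.133.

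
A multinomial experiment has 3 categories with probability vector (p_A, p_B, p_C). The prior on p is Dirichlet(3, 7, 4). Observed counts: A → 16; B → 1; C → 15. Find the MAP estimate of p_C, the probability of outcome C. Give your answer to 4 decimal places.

MAP estimate of p_C = 0.4186

The posterior is Dirichlet(αᵢ + nᵢ) = Dirichlet(19, 8, 19).
For a Dirichlet(a₁,…,a_K) with all aᵢ > 1, the mode has j-th component (aⱼ − 1)/(Σaᵢ − K).
Here Σaᵢ = 46 and K = 3, so p_C = (19 − 1)/(46 − 3) = 18/43 ≈ 0.4186.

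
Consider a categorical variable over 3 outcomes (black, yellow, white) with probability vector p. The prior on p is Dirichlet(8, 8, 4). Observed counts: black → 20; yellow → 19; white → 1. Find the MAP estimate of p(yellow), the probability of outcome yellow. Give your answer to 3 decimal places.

MAP estimate of p(yellow) = 0.456

The posterior is Dirichlet(αᵢ + nᵢ) = Dirichlet(28, 27, 5).
For a Dirichlet(a₁,…,a_K) with all aᵢ > 1, the mode has j-th component (aⱼ − 1)/(Σaᵢ − K).
Here Σaᵢ = 60 and K = 3, so p(yellow) = (27 − 1)/(60 − 3) = 26/57 ≈ 0.456.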